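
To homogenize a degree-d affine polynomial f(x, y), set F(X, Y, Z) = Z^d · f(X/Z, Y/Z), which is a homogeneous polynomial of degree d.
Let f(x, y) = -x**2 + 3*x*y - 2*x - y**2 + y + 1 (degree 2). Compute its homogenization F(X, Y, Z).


F(X, Y, Z) = -X**2 + 3*X*Y - 2*X*Z - Y**2 + Y*Z + Z**2

deg(f) = 2.
Substitute x = X/Z, y = Y/Z into f, then multiply by Z^2.
  monomial -1·x^2·y^0 ↦ -1·X^2·Y^0·Z^0.
  monomial 3·x^1·y^1 ↦ 3·X^1·Y^1·Z^0.
  monomial -2·x^1·y^0 ↦ -2·X^1·Y^0·Z^1.
  monomial -1·x^0·y^2 ↦ -1·X^0·Y^2·Z^0.
  monomial 1·x^0·y^1 ↦ 1·X^0·Y^1·Z^1.
  monomial 1·x^0·y^0 ↦ 1·X^0·Y^0·Z^2.
Collecting: F(X, Y, Z) = -X**2 + 3*X*Y - 2*X*Z - Y**2 + Y*Z + Z**2.


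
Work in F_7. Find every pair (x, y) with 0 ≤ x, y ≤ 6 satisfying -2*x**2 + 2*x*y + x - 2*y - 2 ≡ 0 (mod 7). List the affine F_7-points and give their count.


Affine F_7-points: {(0, 6), (2, 4), (3, 6), (4, 5), (5, 5), (6, 4)}; count = 6.

For each of the 49 pairs (x, y) ∈ F_7², evaluate f(x, y) mod 7. Record the zeros.
  x = 0: [0↦5, 1↦3, 2↦1, 3↦6, 4↦4, 5↦2, 6↦0]  zeros at y ∈ {6}
  x = 1: [0↦4, 1↦4, 2↦4, 3↦4, 4↦4, 5↦4, 6↦4]  zeros at y ∈ ∅
  x = 2: [0↦6, 1↦1, 2↦3, 3↦5, 4↦0, 5↦2, 6↦4]  zeros at y ∈ {4}
  x = 3: [0↦4, 1↦1, 2↦5, 3↦2, 4↦6, 5↦3, 6↦0]  zeros at y ∈ {6}
  x = 4: [0↦5, 1↦4, 2↦3, 3↦2, 4↦1, 5↦0, 6↦6]  zeros at y ∈ {5}
  x = 5: [0↦2, 1↦3, 2↦4, 3↦5, 4↦6, 5↦0, 6↦1]  zeros at y ∈ {5}
  x = 6: [0↦2, 1↦5, 2↦1, 3↦4, 4↦0, 5↦3, 6↦6]  zeros at y ∈ {4}
Collecting zeros: affine points = {(0, 6), (2, 4), (3, 6), (4, 5), (5, 5), (6, 4)}.
Total count |C(F_7)_aff| = 6.


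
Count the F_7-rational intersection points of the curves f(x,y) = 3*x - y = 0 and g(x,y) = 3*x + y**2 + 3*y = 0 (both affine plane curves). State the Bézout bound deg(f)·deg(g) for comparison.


Common zeros: {(0, 0), (1, 3)}; count = 2; Bézout bound = 2.

deg(f) = 1, deg(g) = 2, so Bézout bound = 2.
Scan x ∈ F_7. For each x, list the y ∈ F_7 with f(x, y) ≡ 0 and those with g(x, y) ≡ 0 (mod 7); the common zeros in that column are the intersection.
  x = 0: f ≡ 0 at y ∈ {0}; g ≡ 0 at y ∈ {0, 4}; common: {0}.
  x = 1: f ≡ 0 at y ∈ {3}; g ≡ 0 at y ∈ {1, 3}; common: {3}.
  x = 2: f ≡ 0 at y ∈ {6}; g ≡ 0 at y ∈ ∅; common: ∅.
  x = 3: f ≡ 0 at y ∈ {2}; g ≡ 0 at y ∈ {5, 6}; common: ∅.
  x = 4: f ≡ 0 at y ∈ {5}; g ≡ 0 at y ∈ ∅; common: ∅.
  x = 5: f ≡ 0 at y ∈ {1}; g ≡ 0 at y ∈ ∅; common: ∅.
  x = 6: f ≡ 0 at y ∈ {4}; g ≡ 0 at y ∈ {2}; common: ∅.
Collecting: common zeros = {(0, 0), (1, 3)}, so the count is 2.
Comparison with the Bézout bound: 2 ≤ 2 = deg(f)·deg(g), as expected for curves with no common component (the bound is attained).


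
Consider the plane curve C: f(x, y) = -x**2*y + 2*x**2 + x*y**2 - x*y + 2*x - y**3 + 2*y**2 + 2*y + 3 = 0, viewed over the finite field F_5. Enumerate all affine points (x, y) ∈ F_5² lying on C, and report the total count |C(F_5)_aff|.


Affine F_5-points: {(0, 3), (2, 0), (2, 2), (3, 3), (4, 1)}; count = 5.

For each of the 25 pairs (x, y) ∈ F_5², evaluate f(x, y) mod 5. Record the zeros.
  x = 0: [0↦3, 1↦1, 2↦2, 3↦0, 4↦4]  zeros at y ∈ {3}
  x = 1: [0↦2, 1↦4, 2↦1, 3↦2, 4↦1]  zeros at y ∈ ∅
  x = 2: [0↦0, 1↦4, 2↦0, 3↦2, 4↦4]  zeros at y ∈ {0, 2}
  x = 3: [0↦2, 1↦1, 2↦4, 3↦0, 4↦3]  zeros at y ∈ {3}
  x = 4: [0↦3, 1↦0, 2↦3, 3↦1, 4↦3]  zeros at y ∈ {1}
Collecting zeros: affine points = {(0, 3), (2, 0), (2, 2), (3, 3), (4, 1)}.
Total count |C(F_5)_aff| = 5.


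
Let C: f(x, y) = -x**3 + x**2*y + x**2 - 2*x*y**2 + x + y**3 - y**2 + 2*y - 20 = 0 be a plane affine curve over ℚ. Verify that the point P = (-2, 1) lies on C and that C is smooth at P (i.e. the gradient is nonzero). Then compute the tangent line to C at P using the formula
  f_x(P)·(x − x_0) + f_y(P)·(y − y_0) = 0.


Tangent line at P: -21*x + 15*y - 57 = 0.

Step 1: f(-2, 1) = 0, so P lies on C.
Step 2: partial derivatives
  f_x(x, y) = -3*x**2 + 2*x*y + 2*x - 2*y**2 + 1, f_y(x, y) = x**2 - 4*x*y + 3*y**2 - 2*y + 2.
  f_x(P) = -21, f_y(P) = 15 (gradient nonzero, so P is smooth).
Step 3: tangent line at P: -21·(x − -2) + 15·(y − 1) = 0.
Expanding: -21*x + 15*y - 57 = 0.


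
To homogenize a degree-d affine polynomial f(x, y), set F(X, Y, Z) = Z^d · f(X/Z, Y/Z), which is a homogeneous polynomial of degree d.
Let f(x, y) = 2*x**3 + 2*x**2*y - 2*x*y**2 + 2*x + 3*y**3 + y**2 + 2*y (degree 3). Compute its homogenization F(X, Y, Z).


F(X, Y, Z) = 2*X**3 + 2*X**2*Y - 2*X*Y**2 + 2*X*Z**2 + 3*Y**3 + Y**2*Z + 2*Y*Z**2

deg(f) = 3.
Substitute x = X/Z, y = Y/Z into f, then multiply by Z^3.
  monomial 2·x^3·y^0 ↦ 2·X^3·Y^0·Z^0.
  monomial 2·x^2·y^1 ↦ 2·X^2·Y^1·Z^0.
  monomial -2·x^1·y^2 ↦ -2·X^1·Y^2·Z^0.
  monomial 2·x^1·y^0 ↦ 2·X^1·Y^0·Z^2.
  monomial 3·x^0·y^3 ↦ 3·X^0·Y^3·Z^0.
  monomial 1·x^0·y^2 ↦ 1·X^0·Y^2·Z^1.
  monomial 2·x^0·y^1 ↦ 2·X^0·Y^1·Z^2.
Collecting: F(X, Y, Z) = 2*X**3 + 2*X**2*Y - 2*X*Y**2 + 2*X*Z**2 + 3*Y**3 + Y**2*Z + 2*Y*Z**2.


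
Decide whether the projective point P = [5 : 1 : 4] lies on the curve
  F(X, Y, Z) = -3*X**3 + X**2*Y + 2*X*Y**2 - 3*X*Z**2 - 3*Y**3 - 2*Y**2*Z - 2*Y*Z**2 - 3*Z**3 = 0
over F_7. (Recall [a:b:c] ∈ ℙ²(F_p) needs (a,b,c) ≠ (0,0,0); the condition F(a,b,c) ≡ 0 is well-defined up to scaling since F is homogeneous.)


F(5,1,4) ≡ 4 (mod 7); P is NOT on the curve.

Evaluate F(5, 1, 4) term-by-term (mod 7).
  -3*X**3 ↦ -3·125·1·1 = -375
  X**2*Y ↦ 1·25·1·1 = 25
  2*X*Y**2 ↦ 2·5·1·1 = 10
  -3*X*Z**2 ↦ -3·5·1·16 = -240
  -3*Y**3 ↦ -3·1·1·1 = -3
  -2*Y**2*Z ↦ -2·1·1·4 = -8
  -2*Y*Z**2 ↦ -2·1·1·16 = -32
  -3*Z**3 ↦ -3·1·1·64 = -192
Sum: F(5, 1, 4) = (-375) + (25) + (10) + (-240) + (-3) + (-8) + (-32) + (-192) = -815.
Reducing mod 7: -815 ≡ 4 (mod 7).
Since F(a, b, c) ≡ 4 ≠ 0 (mod 7), P does NOT lie on the curve.


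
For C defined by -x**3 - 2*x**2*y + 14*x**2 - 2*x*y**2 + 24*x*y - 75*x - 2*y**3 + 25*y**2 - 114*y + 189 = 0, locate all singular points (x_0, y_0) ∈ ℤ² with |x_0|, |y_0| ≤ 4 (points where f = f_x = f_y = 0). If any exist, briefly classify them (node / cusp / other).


Singular points: {(3, 3)}; classification: node.

Compute partial derivatives:
  f_x = -3*x**2 - 4*x*y + 28*x - 2*y**2 + 24*y - 75.
  f_y = -2*x**2 - 4*x*y + 24*x - 6*y**2 + 50*y - 114.
Scan x_0 ∈ {−4, ..., 4}. For each x_0, f_y(x_0, y) is a polynomial in y; find its integer roots y ∈ {−4, ..., 4}, then test f_x and f at those candidates.
  x = -4: f_y(-4, y) = -6*y**2 + 66*y - 242; no integer root y with |y| ≤ 4.
  x = -3: f_y(-3, y) = -6*y**2 + 62*y - 204; no integer root y with |y| ≤ 4.
  x = -2: f_y(-2, y) = -6*y**2 + 58*y - 170; no integer root y with |y| ≤ 4.
  x = -1: f_y(-1, y) = -6*y**2 + 54*y - 140; no integer root y with |y| ≤ 4.
  x = 0: f_y(0, y) = -6*y**2 + 50*y - 114; no integer root y with |y| ≤ 4.
  x = 1: f_y(1, y) = -6*y**2 + 46*y - 92; no integer root y with |y| ≤ 4.
  x = 2: f_y(2, y) = -6*y**2 + 42*y - 74; no integer root y with |y| ≤ 4.
  x = 3: f_y(3, y) = -6*y**2 + 38*y - 60; vanishes at y ∈ {3}. (3, 3): f_x = 0, f = 0 — SINGULAR.
  x = 4: f_y(4, y) = -6*y**2 + 34*y - 50; no integer root y with |y| ≤ 4.
Only singular point on the grid: (3, 3).
Classify: substitute x = 3 + u, y = 3 + v and expand: f = -u**3 - 2*u**2*v - u**2 - 2*u*v**2 - 2*v**3 + v**2.
No constant or linear terms (consistent with a singular point). Quadratic part: -u**2 + v**2. Cubic part: -u**3 - 2*u**2*v - 2*u*v**2 - 2*v**3.
The quadratic part v**2 - u**2 = (v − u)(v + u) splits into two distinct linear factors, so there are two distinct tangent lines y − 3 = ±(x − 3) — this is a node (ordinary double point).
Classification: node.


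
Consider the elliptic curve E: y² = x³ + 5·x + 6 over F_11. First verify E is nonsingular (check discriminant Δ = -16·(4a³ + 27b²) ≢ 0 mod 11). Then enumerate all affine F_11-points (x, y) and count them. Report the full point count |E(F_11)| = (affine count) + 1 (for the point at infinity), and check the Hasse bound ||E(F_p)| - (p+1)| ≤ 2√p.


Affine points = {(1, 1), (1, 10), (3, 2), (3, 9), (10, 0)}; affine count = 5; |E(F_11)| = 6.

Discriminant check: Δ ∝ 4a³ + 27b² = 4·5³ + 27·6² = 4·125 + 27·36 ≡ 9 (mod 11). Nonzero ⇒ E is nonsingular.
For each x ∈ F_11, compute rhs = x³ + 5·x + 6 mod 11, then count y ∈ F_11 with y² ≡ rhs.
  x = 0: rhs = 6, matching y values: none (0 points).
  x = 1: rhs = 1, matching y values: 1, 10 (2 points).
  x = 2: rhs = 2, matching y values: none (0 points).
  x = 3: rhs = 4, matching y values: 2, 9 (2 points).
  x = 4: rhs = 2, matching y values: none (0 points).
  x = 5: rhs = 2, matching y values: none (0 points).
  x = 6: rhs = 10, matching y values: none (0 points).
  x = 7: rhs = 10, matching y values: none (0 points).
  x = 8: rhs = 8, matching y values: none (0 points).
  x = 9: rhs = 10, matching y values: none (0 points).
  x = 10: rhs = 0, matching y values: 0 (1 points).
Total affine count: 5.
Full point count |E(F_11)| = 5 + 1 = 6.
Hasse bound: |6 − (11+1)| = |-6| = 6 ≤ 2√11 ≈ 6.6332 ✓.


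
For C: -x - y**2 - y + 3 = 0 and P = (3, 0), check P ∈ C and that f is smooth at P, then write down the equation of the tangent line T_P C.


Tangent line at P: -x - y + 3 = 0.

Step 1: f(3, 0) = 0, so P lies on C.
Step 2: partial derivatives
  f_x(x, y) = -1, f_y(x, y) = -2*y - 1.
  f_x(P) = -1, f_y(P) = -1 (gradient nonzero, so P is smooth).
Step 3: tangent line at P: -1·(x − 3) + -1·(y − 0) = 0.
Expanding: -x - y + 3 = 0.


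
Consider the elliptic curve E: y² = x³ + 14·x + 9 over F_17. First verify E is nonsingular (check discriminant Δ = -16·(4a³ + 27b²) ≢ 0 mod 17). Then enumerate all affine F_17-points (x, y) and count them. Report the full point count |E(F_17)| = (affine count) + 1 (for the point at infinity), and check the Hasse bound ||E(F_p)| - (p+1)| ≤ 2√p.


Affine points = {(0, 3), (0, 14), (5, 0), (7, 5), (7, 12), (8, 2), (8, 15), (11, 7), (11, 10), (12, 1), (12, 16), (13, 5), (13, 12), (14, 5), (14, 12)}; affine count = 15; |E(F_17)| = 16.

Discriminant check: Δ ∝ 4a³ + 27b² = 4·14³ + 27·9² = 4·2744 + 27·81 ≡ 5 (mod 17). Nonzero ⇒ E is nonsingular.
For each x ∈ F_17, compute rhs = x³ + 14·x + 9 mod 17, then count y ∈ F_17 with y² ≡ rhs.
  x = 0: rhs = 9, matching y values: 3, 14 (2 points).
  x = 1: rhs = 7, matching y values: none (0 points).
  x = 2: rhs = 11, matching y values: none (0 points).
  x = 3: rhs = 10, matching y values: none (0 points).
  x = 4: rhs = 10, matching y values: none (0 points).
  x = 5: rhs = 0, matching y values: 0 (1 points).
  x = 6: rhs = 3, matching y values: none (0 points).
  x = 7: rhs = 8, matching y values: 5, 12 (2 points).
  x = 8: rhs = 4, matching y values: 2, 15 (2 points).
  x = 9: rhs = 14, matching y values: none (0 points).
  x = 10: rhs = 10, matching y values: none (0 points).
  x = 11: rhs = 15, matching y values: 7, 10 (2 points).
  x = 12: rhs = 1, matching y values: 1, 16 (2 points).
  x = 13: rhs = 8, matching y values: 5, 12 (2 points).
  x = 14: rhs = 8, matching y values: 5, 12 (2 points).
  x = 15: rhs = 7, matching y values: none (0 points).
  x = 16: rhs = 11, matching y values: none (0 points).
Total affine count: 15.
Full point count |E(F_17)| = 15 + 1 = 16.
Hasse bound: |16 − (17+1)| = |-2| = 2 ≤ 2√17 ≈ 8.2462 ✓.


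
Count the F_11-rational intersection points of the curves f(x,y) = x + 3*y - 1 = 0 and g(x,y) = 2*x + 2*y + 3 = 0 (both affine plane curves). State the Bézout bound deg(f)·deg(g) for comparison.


Common zeros: {(0, 4)}; count = 1; Bézout bound = 1.

deg(f) = 1, deg(g) = 1, so Bézout bound = 1.
Scan x ∈ F_11. For each x, list the y ∈ F_11 with f(x, y) ≡ 0 and those with g(x, y) ≡ 0 (mod 11); the common zeros in that column are the intersection.
  x = 0: f ≡ 0 at y ∈ {4}; g ≡ 0 at y ∈ {4}; common: {4}.
  x = 1: f ≡ 0 at y ∈ {0}; g ≡ 0 at y ∈ {3}; common: ∅.
  x = 2: f ≡ 0 at y ∈ {7}; g ≡ 0 at y ∈ {2}; common: ∅.
  x = 3: f ≡ 0 at y ∈ {3}; g ≡ 0 at y ∈ {1}; common: ∅.
  x = 4: f ≡ 0 at y ∈ {10}; g ≡ 0 at y ∈ {0}; common: ∅.
  x = 5: f ≡ 0 at y ∈ {6}; g ≡ 0 at y ∈ {10}; common: ∅.
  x = 6: f ≡ 0 at y ∈ {2}; g ≡ 0 at y ∈ {9}; common: ∅.
  x = 7: f ≡ 0 at y ∈ {9}; g ≡ 0 at y ∈ {8}; common: ∅.
  x = 8: f ≡ 0 at y ∈ {5}; g ≡ 0 at y ∈ {7}; common: ∅.
  x = 9: f ≡ 0 at y ∈ {1}; g ≡ 0 at y ∈ {6}; common: ∅.
  x = 10: f ≡ 0 at y ∈ {8}; g ≡ 0 at y ∈ {5}; common: ∅.
Collecting: common zeros = {(0, 4)}, so the count is 1.
Comparison with the Bézout bound: 1 ≤ 1 = deg(f)·deg(g), as expected for curves with no common component (the bound is attained).


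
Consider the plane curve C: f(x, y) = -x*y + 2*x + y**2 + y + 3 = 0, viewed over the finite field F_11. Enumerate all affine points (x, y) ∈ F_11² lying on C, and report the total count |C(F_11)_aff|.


Affine F_11-points: {(0, 5), (3, 6), (3, 7), (4, 0), (4, 3), (6, 1), (6, 4), (7, 8), (7, 9), (10, 10)}; count = 10.

For each of the 121 pairs (x, y) ∈ F_11², evaluate f(x, y) mod 11. Record the zeros.
  x = 0: [0↦3, 1↦5, 2↦9, 3↦4, 4↦1, 5↦0, 6↦1, 7↦4, 8↦9, 9↦5, 10↦3]  zeros at y ∈ {5}
  x = 1: [0↦5, 1↦6, 2↦9, 3↦3, 4↦10, 5↦8, 6↦8, 7↦10, 8↦3, 9↦9, 10↦6]  zeros at y ∈ ∅
  x = 2: [0↦7, 1↦7, 2↦9, 3↦2, 4↦8, 5↦5, 6↦4, 7↦5, 8↦8, 9↦2, 10↦9]  zeros at y ∈ ∅
  x = 3: [0↦9, 1↦8, 2↦9, 3↦1, 4↦6, 5↦2, 6↦0, 7↦0, 8↦2, 9↦6, 10↦1]  zeros at y ∈ {6, 7}
  x = 4: [0↦0, 1↦9, 2↦9, 3↦0, 4↦4, 5↦10, 6↦7, 7↦6, 8↦7, 9↦10, 10↦4]  zeros at y ∈ {0, 3}
  x = 5: [0↦2, 1↦10, 2↦9, 3↦10, 4↦2, 5↦7, 6↦3, 7↦1, 8↦1, 9↦3, 10↦7]  zeros at y ∈ ∅
  x = 6: [0↦4, 1↦0, 2↦9, 3↦9, 4↦0, 5↦4, 6↦10, 7↦7, 8↦6, 9↦7, 10↦10]  zeros at y ∈ {1, 4}
  x = 7: [0↦6, 1↦1, 2↦9, 3↦8, 4↦9, 5↦1, 6↦6, 7↦2, 8↦0, 9↦0, 10↦2]  zeros at y ∈ {8, 9}
  x = 8: [0↦8, 1↦2, 2↦9, 3↦7, 4↦7, 5↦9, 6↦2, 7↦8, 8↦5, 9↦4, 10↦5]  zeros at y ∈ ∅
  x = 9: [0↦10, 1↦3, 2↦9, 3↦6, 4↦5, 5↦6, 6↦9, 7↦3, 8↦10, 9↦8, 10↦8]  zeros at y ∈ ∅
  x = 10: [0↦1, 1↦4, 2↦9, 3↦5, 4↦3, 5↦3, 6↦5, 7↦9, 8↦4, 9↦1, 10↦0]  zeros at y ∈ {10}
Collecting zeros: affine points = {(0, 5), (3, 6), (3, 7), (4, 0), (4, 3), (6, 1), (6, 4), (7, 8), (7, 9), (10, 10)}.
Total count |C(F_11)_aff| = 10.


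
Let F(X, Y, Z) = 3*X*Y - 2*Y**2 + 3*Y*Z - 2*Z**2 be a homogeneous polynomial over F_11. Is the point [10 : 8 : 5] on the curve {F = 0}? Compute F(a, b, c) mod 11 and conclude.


F(10,8,5) ≡ 6 (mod 11); P is NOT on the curve.

Evaluate F(10, 8, 5) term-by-term (mod 11).
  3*X*Y ↦ 3·10·8·1 = 240
  -2*Y**2 ↦ -2·1·64·1 = -128
  3*Y*Z ↦ 3·1·8·5 = 120
  -2*Z**2 ↦ -2·1·1·25 = -50
Sum: F(10, 8, 5) = (240) + (-128) + (120) + (-50) = 182.
Reducing mod 11: 182 ≡ 6 (mod 11).
Since F(a, b, c) ≡ 6 ≠ 0 (mod 11), P does NOT lie on the curve.


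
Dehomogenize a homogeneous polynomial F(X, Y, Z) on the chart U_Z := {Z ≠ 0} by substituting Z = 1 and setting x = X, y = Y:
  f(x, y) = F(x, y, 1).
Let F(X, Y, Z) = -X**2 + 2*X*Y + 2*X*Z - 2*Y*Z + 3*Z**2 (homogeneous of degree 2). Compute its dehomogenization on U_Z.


f(x, y) = -x**2 + 2*x*y + 2*x - 2*y + 3

On U_Z we set Z = 1. Each monomial c·X^i·Y^j·Z^k in F becomes c·x^i·y^j·1^k = c·x^i·y^j.
Substituting Z = 1: F(X, Y, 1) = -x**2 + 2*x*y + 2*x - 2*y + 3.
Note: deg(f) ≤ deg(F) = 2; strict inequality happens when F is divisible by Z (lost terms).


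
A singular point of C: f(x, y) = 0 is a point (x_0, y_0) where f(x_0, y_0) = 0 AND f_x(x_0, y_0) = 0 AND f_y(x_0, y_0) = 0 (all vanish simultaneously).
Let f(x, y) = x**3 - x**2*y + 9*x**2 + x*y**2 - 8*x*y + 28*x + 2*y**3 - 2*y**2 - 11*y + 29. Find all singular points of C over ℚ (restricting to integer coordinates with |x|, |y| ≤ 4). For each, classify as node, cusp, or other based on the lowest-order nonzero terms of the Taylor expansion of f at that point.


Singular points: {(-3, 1)}; classification: node.

Compute partial derivatives:
  f_x = 3*x**2 - 2*x*y + 18*x + y**2 - 8*y + 28.
  f_y = -x**2 + 2*x*y - 8*x + 6*y**2 - 4*y - 11.
Scan x_0 ∈ {−4, ..., 4}. For each x_0, f_y(x_0, y) is a polynomial in y; find its integer roots y ∈ {−4, ..., 4}, then test f_x and f at those candidates.
  x = -4: f_y(-4, y) = 6*y**2 - 12*y + 5; no integer root y with |y| ≤ 4.
  x = -3: f_y(-3, y) = 6*y**2 - 10*y + 4; vanishes at y ∈ {1}. (-3, 1): f_x = 0, f = 0 — SINGULAR.
  x = -2: f_y(-2, y) = 6*y**2 - 8*y + 1; no integer root y with |y| ≤ 4.
  x = -1: f_y(-1, y) = 6*y**2 - 6*y - 4; no integer root y with |y| ≤ 4.
  x = 0: f_y(0, y) = 6*y**2 - 4*y - 11; no integer root y with |y| ≤ 4.
  x = 1: f_y(1, y) = 6*y**2 - 2*y - 20; vanishes at y ∈ {2}. (1, 2): f_x = 33 ≠ 0.
  x = 2: f_y(2, y) = 6*y**2 - 31; no integer root y with |y| ≤ 4.
  x = 3: f_y(3, y) = 6*y**2 + 2*y - 44; no integer root y with |y| ≤ 4.
  x = 4: f_y(4, y) = 6*y**2 + 4*y - 59; no integer root y with |y| ≤ 4.
Only singular point on the grid: (-3, 1).
Classify: substitute x = -3 + u, y = 1 + v and expand: f = u**3 - u**2*v - u**2 + u*v**2 + 2*v**3 + v**2.
No constant or linear terms (consistent with a singular point). Quadratic part: -u**2 + v**2. Cubic part: u**3 - u**2*v + u*v**2 + 2*v**3.
The quadratic part v**2 - u**2 = (v − u)(v + u) splits into two distinct linear factors, so there are two distinct tangent lines y − 1 = ±(x − -3) — this is a node (ordinary double point).
Classification: node.


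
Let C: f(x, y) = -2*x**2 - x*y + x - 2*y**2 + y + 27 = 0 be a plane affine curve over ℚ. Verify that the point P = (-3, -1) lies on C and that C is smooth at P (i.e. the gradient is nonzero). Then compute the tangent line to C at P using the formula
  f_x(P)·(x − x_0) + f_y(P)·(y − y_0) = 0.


Tangent line at P: 14*x + 8*y + 50 = 0.

Step 1: f(-3, -1) = 0, so P lies on C.
Step 2: partial derivatives
  f_x(x, y) = -4*x - y + 1, f_y(x, y) = -x - 4*y + 1.
  f_x(P) = 14, f_y(P) = 8 (gradient nonzero, so P is smooth).
Step 3: tangent line at P: 14·(x − -3) + 8·(y − -1) = 0.
Expanding: 14*x + 8*y + 50 = 0.


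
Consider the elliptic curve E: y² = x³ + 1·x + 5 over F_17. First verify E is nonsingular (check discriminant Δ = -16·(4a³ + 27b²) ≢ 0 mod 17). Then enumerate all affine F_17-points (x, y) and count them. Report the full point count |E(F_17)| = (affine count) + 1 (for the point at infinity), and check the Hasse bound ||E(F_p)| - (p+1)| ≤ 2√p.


Affine points = {(2, 7), (2, 10), (3, 1), (3, 16), (5, 4), (5, 13), (7, 7), (7, 10), (8, 7), (8, 10), (11, 2), (11, 15), (14, 3), (14, 14)}; affine count = 14; |E(F_17)| = 15.

Discriminant check: Δ ∝ 4a³ + 27b² = 4·1³ + 27·5² = 4·1 + 27·25 ≡ 16 (mod 17). Nonzero ⇒ E is nonsingular.
For each x ∈ F_17, compute rhs = x³ + 1·x + 5 mod 17, then count y ∈ F_17 with y² ≡ rhs.
  x = 0: rhs = 5, matching y values: none (0 points).
  x = 1: rhs = 7, matching y values: none (0 points).
  x = 2: rhs = 15, matching y values: 7, 10 (2 points).
  x = 3: rhs = 1, matching y values: 1, 16 (2 points).
  x = 4: rhs = 5, matching y values: none (0 points).
  x = 5: rhs = 16, matching y values: 4, 13 (2 points).
  x = 6: rhs = 6, matching y values: none (0 points).
  x = 7: rhs = 15, matching y values: 7, 10 (2 points).
  x = 8: rhs = 15, matching y values: 7, 10 (2 points).
  x = 9: rhs = 12, matching y values: none (0 points).
  x = 10: rhs = 12, matching y values: none (0 points).
  x = 11: rhs = 4, matching y values: 2, 15 (2 points).
  x = 12: rhs = 11, matching y values: none (0 points).
  x = 13: rhs = 5, matching y values: none (0 points).
  x = 14: rhs = 9, matching y values: 3, 14 (2 points).
  x = 15: rhs = 12, matching y values: none (0 points).
  x = 16: rhs = 3, matching y values: none (0 points).
Total affine count: 14.
Full point count |E(F_17)| = 14 + 1 = 15.
Hasse bound: |15 − (17+1)| = |-3| = 3 ≤ 2√17 ≈ 8.2462 ✓.


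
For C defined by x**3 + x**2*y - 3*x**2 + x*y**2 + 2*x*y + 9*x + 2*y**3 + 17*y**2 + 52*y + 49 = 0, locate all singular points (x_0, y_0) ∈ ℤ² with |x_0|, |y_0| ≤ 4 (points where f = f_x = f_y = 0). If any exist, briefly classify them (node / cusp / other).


Singular points: {(2, -3)}; classification: cusp.

Compute partial derivatives:
  f_x = 3*x**2 + 2*x*y - 6*x + y**2 + 2*y + 9.
  f_y = x**2 + 2*x*y + 2*x + 6*y**2 + 34*y + 52.
Scan x_0 ∈ {−4, ..., 4}. For each x_0, f_y(x_0, y) is a polynomial in y; find its integer roots y ∈ {−4, ..., 4}, then test f_x and f at those candidates.
  x = -4: f_y(-4, y) = 6*y**2 + 26*y + 60; no integer root y with |y| ≤ 4.
  x = -3: f_y(-3, y) = 6*y**2 + 28*y + 55; no integer root y with |y| ≤ 4.
  x = -2: f_y(-2, y) = 6*y**2 + 30*y + 52; no integer root y with |y| ≤ 4.
  x = -1: f_y(-1, y) = 6*y**2 + 32*y + 51; no integer root y with |y| ≤ 4.
  x = 0: f_y(0, y) = 6*y**2 + 34*y + 52; no integer root y with |y| ≤ 4.
  x = 1: f_y(1, y) = 6*y**2 + 36*y + 55; no integer root y with |y| ≤ 4.
  x = 2: f_y(2, y) = 6*y**2 + 38*y + 60; vanishes at y ∈ {-3}. (2, -3): f_x = 0, f = 0 — SINGULAR.
  x = 3: f_y(3, y) = 6*y**2 + 40*y + 67; no integer root y with |y| ≤ 4.
  x = 4: f_y(4, y) = 6*y**2 + 42*y + 76; no integer root y with |y| ≤ 4.
Only singular point on the grid: (2, -3).
Classify: substitute x = 2 + u, y = -3 + v and expand: f = u**3 + u**2*v + u*v**2 + 2*v**3 + v**2.
No constant or linear terms (consistent with a singular point). Quadratic part: v**2. Cubic part: u**3 + u**2*v + u*v**2 + 2*v**3.
The quadratic part v**2 is a perfect square, so there is a single (double) tangent line v = 0, i.e. y = -3. Restricting the cubic part to that line (v = 0) leaves u**3 ≠ 0, so f is not divisible by v and the branch is v² ≈ -u**3 to lowest order — this is a cusp.
Classification: cusp.


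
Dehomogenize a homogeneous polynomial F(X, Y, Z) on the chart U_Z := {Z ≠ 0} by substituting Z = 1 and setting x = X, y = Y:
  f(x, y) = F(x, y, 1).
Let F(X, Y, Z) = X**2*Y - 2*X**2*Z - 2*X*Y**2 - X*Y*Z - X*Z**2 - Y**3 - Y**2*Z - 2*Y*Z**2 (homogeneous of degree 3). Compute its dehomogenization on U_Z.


f(x, y) = x**2*y - 2*x**2 - 2*x*y**2 - x*y - x - y**3 - y**2 - 2*y

On U_Z we set Z = 1. Each monomial c·X^i·Y^j·Z^k in F becomes c·x^i·y^j·1^k = c·x^i·y^j.
Substituting Z = 1: F(X, Y, 1) = x**2*y - 2*x**2 - 2*x*y**2 - x*y - x - y**3 - y**2 - 2*y.
Note: deg(f) ≤ deg(F) = 3; strict inequality happens when F is divisible by Z (lost terms).


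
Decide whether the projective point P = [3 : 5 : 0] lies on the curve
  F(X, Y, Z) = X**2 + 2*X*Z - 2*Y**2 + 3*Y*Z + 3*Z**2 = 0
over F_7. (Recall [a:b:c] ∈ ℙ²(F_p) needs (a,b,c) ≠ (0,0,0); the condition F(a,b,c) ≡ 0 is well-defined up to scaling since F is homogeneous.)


F(3,5,0) ≡ 1 (mod 7); P is NOT on the curve.

Evaluate F(3, 5, 0) term-by-term (mod 7).
  X**2 ↦ 1·9·1·1 = 9
  2*X*Z ↦ 2·3·1·0 = 0
  -2*Y**2 ↦ -2·1·25·1 = -50
  3*Y*Z ↦ 3·1·5·0 = 0
  3*Z**2 ↦ 3·1·1·0 = 0
Sum: F(3, 5, 0) = (9) + (0) + (-50) + (0) + (0) = -41.
Reducing mod 7: -41 ≡ 1 (mod 7).
Since F(a, b, c) ≡ 1 ≠ 0 (mod 7), P does NOT lie on the curve.


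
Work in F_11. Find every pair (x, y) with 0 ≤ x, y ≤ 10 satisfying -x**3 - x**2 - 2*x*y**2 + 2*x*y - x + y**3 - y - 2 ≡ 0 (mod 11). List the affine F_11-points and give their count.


Affine F_11-points: {(0, 3), (2, 8), (3, 6), (4, 3), (6, 3), (7, 5), (7, 10), (9, 9)}; count = 8.

For each of the 121 pairs (x, y) ∈ F_11², evaluate f(x, y) mod 11. Record the zeros.
  x = 0: [0↦9, 1↦9, 2↦4, 3↦0, 4↦3, 5↦8, 6↦10, 7↦4, 8↦7, 9↦3, 10↦9]  zeros at y ∈ {3}
  x = 1: [0↦6, 1↦6, 2↦8, 3↦7, 4↦9, 5↦9, 6↦2, 7↦5, 8↦2, 9↦10, 10↦2]  zeros at y ∈ ∅
  x = 2: [0↦6, 1↦6, 2↦4, 3↦6, 4↦7, 5↦2, 6↦8, 7↦9, 8↦0, 9↦9, 10↦9]  zeros at y ∈ {8}
  x = 3: [0↦3, 1↦3, 2↦8, 3↦2, 4↦2, 5↦3, 6↦0, 7↦10, 8↦6, 9↦5, 10↦2]  zeros at y ∈ {6}
  x = 4: [0↦2, 1↦2, 2↦3, 3↦0, 4↦10, 5↦6, 6↦5, 7↦2, 8↦3, 9↦3, 10↦8]  zeros at y ∈ {3}
  x = 5: [0↦8, 1↦8, 2↦5, 3↦5, 4↦3, 5↦5, 6↦6, 7↦1, 8↦7, 9↦8, 10↦10]  zeros at y ∈ ∅
  x = 6: [0↦4, 1↦4, 2↦8, 3↦0, 4↦8, 5↦5, 6↦8, 7↦1, 8↦1, 9↦3, 10↦2]  zeros at y ∈ {3}
  x = 7: [0↦6, 1↦6, 2↦6, 3↦1, 4↦8, 5↦0, 6↦5, 7↦7, 8↦1, 9↦4, 10↦0]  zeros at y ∈ {5, 10}
  x = 8: [0↦8, 1↦8, 2↦4, 3↦2, 4↦8, 5↦6, 6↦2, 7↦2, 8↦1, 9↦5, 10↦9]  zeros at y ∈ ∅
  x = 9: [0↦4, 1↦4, 2↦7, 3↦8, 4↦2, 5↦6, 6↦4, 7↦2, 8↦6, 9↦0, 10↦1]  zeros at y ∈ {9}
  x = 10: [0↦10, 1↦10, 2↦9, 3↦2, 4↦6, 5↦5, 6↦5, 7↦1, 8↦10, 9↦5, 10↦3]  zeros at y ∈ ∅
Collecting zeros: affine points = {(0, 3), (2, 8), (3, 6), (4, 3), (6, 3), (7, 5), (7, 10), (9, 9)}.
Total count |C(F_11)_aff| = 8.


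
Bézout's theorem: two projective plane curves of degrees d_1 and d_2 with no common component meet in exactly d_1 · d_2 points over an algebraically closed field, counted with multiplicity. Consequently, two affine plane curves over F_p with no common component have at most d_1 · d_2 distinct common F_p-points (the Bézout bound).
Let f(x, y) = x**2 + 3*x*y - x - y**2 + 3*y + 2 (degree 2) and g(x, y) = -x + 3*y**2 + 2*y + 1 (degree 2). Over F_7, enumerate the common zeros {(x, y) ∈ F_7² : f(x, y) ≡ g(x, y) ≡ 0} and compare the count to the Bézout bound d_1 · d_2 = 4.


Common zeros: {(3, 2)}; count = 1; Bézout bound = 4.

deg(f) = 2, deg(g) = 2, so Bézout bound = 4.
Scan x ∈ F_7. For each x, list the y ∈ F_7 with f(x, y) ≡ 0 and those with g(x, y) ≡ 0 (mod 7); the common zeros in that column are the intersection.
  x = 0: f ≡ 0 at y ∈ ∅; g ≡ 0 at y ∈ ∅; common: ∅.
  x = 1: f ≡ 0 at y ∈ {1, 5}; g ≡ 0 at y ∈ {0, 4}; common: ∅.
  x = 2: f ≡ 0 at y ∈ ∅; g ≡ 0 at y ∈ {5, 6}; common: ∅.
  x = 3: f ≡ 0 at y ∈ {2, 3}; g ≡ 0 at y ∈ {2}; common: {2}.
  x = 4: f ≡ 0 at y ∈ {0, 1}; g ≡ 0 at y ∈ ∅; common: ∅.
  x = 5: f ≡ 0 at y ∈ ∅; g ≡ 0 at y ∈ ∅; common: ∅.
  x = 6: f ≡ 0 at y ∈ {2, 5}; g ≡ 0 at y ∈ {1, 3}; common: ∅.
Collecting: common zeros = {(3, 2)}, so the count is 1.
Comparison with the Bézout bound: 1 ≤ 4 = deg(f)·deg(g), as expected for curves with no common component (the affine F_7-count falls short of the bound because intersections may lie at infinity, over extension fields, or carry multiplicity).


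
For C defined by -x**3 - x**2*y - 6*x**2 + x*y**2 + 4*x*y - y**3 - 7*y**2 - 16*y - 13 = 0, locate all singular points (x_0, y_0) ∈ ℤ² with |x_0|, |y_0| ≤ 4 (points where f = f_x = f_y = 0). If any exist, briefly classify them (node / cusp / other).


Singular points: {(-1, -3)}; classification: cusp.

Compute partial derivatives:
  f_x = -3*x**2 - 2*x*y - 12*x + y**2 + 4*y.
  f_y = -x**2 + 2*x*y + 4*x - 3*y**2 - 14*y - 16.
Scan x_0 ∈ {−4, ..., 4}. For each x_0, f_y(x_0, y) is a polynomial in y; find its integer roots y ∈ {−4, ..., 4}, then test f_x and f at those candidates.
  x = -4: f_y(-4, y) = -3*y**2 - 22*y - 48; no integer root y with |y| ≤ 4.
  x = -3: f_y(-3, y) = -3*y**2 - 20*y - 37; no integer root y with |y| ≤ 4.
  x = -2: f_y(-2, y) = -3*y**2 - 18*y - 28; no integer root y with |y| ≤ 4.
  x = -1: f_y(-1, y) = -3*y**2 - 16*y - 21; vanishes at y ∈ {-3}. (-1, -3): f_x = 0, f = 0 — SINGULAR.
  x = 0: f_y(0, y) = -3*y**2 - 14*y - 16; vanishes at y ∈ {-2}. (0, -2): f_x = -4 ≠ 0.
  x = 1: f_y(1, y) = -3*y**2 - 12*y - 13; no integer root y with |y| ≤ 4.
  x = 2: f_y(2, y) = -3*y**2 - 10*y - 12; no integer root y with |y| ≤ 4.
  x = 3: f_y(3, y) = -3*y**2 - 8*y - 13; no integer root y with |y| ≤ 4.
  x = 4: f_y(4, y) = -3*y**2 - 6*y - 16; no integer root y with |y| ≤ 4.
Only singular point on the grid: (-1, -3).
Classify: substitute x = -1 + u, y = -3 + v and expand: f = -u**3 - u**2*v + u*v**2 - v**3 + v**2.
No constant or linear terms (consistent with a singular point). Quadratic part: v**2. Cubic part: -u**3 - u**2*v + u*v**2 - v**3.
The quadratic part v**2 is a perfect square, so there is a single (double) tangent line v = 0, i.e. y = -3. Restricting the cubic part to that line (v = 0) leaves -u**3 ≠ 0, so f is not divisible by v and the branch is v² ≈ u**3 to lowest order — this is a cusp.
Classification: cusp.


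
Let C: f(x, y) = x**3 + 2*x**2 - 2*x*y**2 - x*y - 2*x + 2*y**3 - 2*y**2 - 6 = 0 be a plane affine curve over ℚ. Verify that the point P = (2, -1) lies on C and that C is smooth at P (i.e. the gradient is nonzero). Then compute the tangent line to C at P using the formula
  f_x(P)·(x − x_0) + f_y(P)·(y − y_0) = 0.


Tangent line at P: 17*x + 16*y - 18 = 0.

Step 1: f(2, -1) = 0, so P lies on C.
Step 2: partial derivatives
  f_x(x, y) = 3*x**2 + 4*x - 2*y**2 - y - 2, f_y(x, y) = -4*x*y - x + 6*y**2 - 4*y.
  f_x(P) = 17, f_y(P) = 16 (gradient nonzero, so P is smooth).
Step 3: tangent line at P: 17·(x − 2) + 16·(y − -1) = 0.
Expanding: 17*x + 16*y - 18 = 0.


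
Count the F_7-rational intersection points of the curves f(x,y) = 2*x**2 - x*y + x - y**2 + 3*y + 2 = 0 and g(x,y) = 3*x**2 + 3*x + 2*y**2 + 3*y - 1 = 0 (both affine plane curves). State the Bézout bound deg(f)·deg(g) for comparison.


Common zeros: ∅; count = 0; Bézout bound = 4.

deg(f) = 2, deg(g) = 2, so Bézout bound = 4.
Scan x ∈ F_7. For each x, list the y ∈ F_7 with f(x, y) ≡ 0 and those with g(x, y) ≡ 0 (mod 7); the common zeros in that column are the intersection.
  x = 0: f ≡ 0 at y ∈ ∅; g ≡ 0 at y ∈ ∅; common: ∅.
  x = 1: f ≡ 0 at y ∈ ∅; g ≡ 0 at y ∈ {4, 5}; common: ∅.
  x = 2: f ≡ 0 at y ∈ {4}; g ≡ 0 at y ∈ ∅; common: ∅.
  x = 3: f ≡ 0 at y ∈ {3, 4}; g ≡ 0 at y ∈ {0, 2}; common: ∅.
  x = 4: f ≡ 0 at y ∈ ∅; g ≡ 0 at y ∈ ∅; common: ∅.
  x = 5: f ≡ 0 at y ∈ {2, 3}; g ≡ 0 at y ∈ {4, 5}; common: ∅.
  x = 6: f ≡ 0 at y ∈ {2}; g ≡ 0 at y ∈ ∅; common: ∅.
Collecting: common zeros = ∅, so the count is 0.
Comparison with the Bézout bound: 0 ≤ 4 = deg(f)·deg(g), as expected for curves with no common component (the affine F_7-count falls short of the bound because intersections may lie at infinity, over extension fields, or carry multiplicity).


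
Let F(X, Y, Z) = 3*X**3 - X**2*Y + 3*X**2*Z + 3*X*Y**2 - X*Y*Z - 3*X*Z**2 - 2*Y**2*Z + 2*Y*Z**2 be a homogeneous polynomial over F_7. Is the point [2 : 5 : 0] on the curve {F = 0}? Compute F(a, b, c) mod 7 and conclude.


F(2,5,0) ≡ 0 (mod 7); P is on the curve.

Evaluate F(2, 5, 0) term-by-term (mod 7).
  3*X**3 ↦ 3·8·1·1 = 24
  -X**2*Y ↦ -1·4·5·1 = -20
  3*X**2*Z ↦ 3·4·1·0 = 0
  3*X*Y**2 ↦ 3·2·25·1 = 150
  -X*Y*Z ↦ -1·2·5·0 = 0
  -3*X*Z**2 ↦ -3·2·1·0 = 0
  -2*Y**2*Z ↦ -2·1·25·0 = 0
  2*Y*Z**2 ↦ 2·1·5·0 = 0
Sum: F(2, 5, 0) = (24) + (-20) + (0) + (150) + (0) + (0) + (0) + (0) = 154.
Reducing mod 7: 154 ≡ 0 (mod 7).
Since F(a, b, c) ≡ 0 (mod 7), P lies on the curve.


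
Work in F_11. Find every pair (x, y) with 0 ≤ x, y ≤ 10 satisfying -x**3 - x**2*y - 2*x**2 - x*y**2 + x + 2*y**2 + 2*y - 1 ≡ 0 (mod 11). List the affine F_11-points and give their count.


Affine F_11-points: {(0, 2), (0, 8), (2, 9), (3, 6), (3, 9), (6, 9), (6, 10), (8, 2), (8, 6), (10, 2), (10, 5)}; count = 11.

For each of the 121 pairs (x, y) ∈ F_11², evaluate f(x, y) mod 11. Record the zeros.
  x = 0: [0↦10, 1↦3, 2↦0, 3↦1, 4↦6, 5↦4, 6↦6, 7↦1, 8↦0, 9↦3, 10↦10]  zeros at y ∈ {2, 8}
  x = 1: [0↦8, 1↦10, 2↦3, 3↦9, 4↦6, 5↦5, 6↦6, 7↦9, 8↦3, 9↦10, 10↦8]  zeros at y ∈ ∅
  x = 2: [0↦7, 1↦5, 2↦3, 3↦1, 4↦10, 5↦8, 6↦6, 7↦4, 8↦2, 9↦0, 10↦9]  zeros at y ∈ {9}
  x = 3: [0↦1, 1↦4, 2↦5, 3↦4, 4↦1, 5↦7, 6↦0, 7↦2, 8↦2, 9↦0, 10↦7]  zeros at y ∈ {6, 9}
  x = 4: [0↦6, 1↦1, 2↦3, 3↦1, 4↦6, 5↦7, 6↦4, 7↦8, 8↦8, 9↦4, 10↦7]  zeros at y ∈ ∅
  x = 5: [0↦5, 1↦1, 2↦2, 3↦8, 4↦8, 5↦2, 6↦1, 7↦5, 8↦3, 9↦6, 10↦3]  zeros at y ∈ ∅
  x = 6: [0↦3, 1↦9, 2↦7, 3↦8, 4↦1, 5↦8, 6↦7, 7↦9, 8↦3, 9↦0, 10↦0]  zeros at y ∈ {9, 10}
  x = 7: [0↦5, 1↦8, 2↦1, 3↦6, 4↦1, 5↦8, 6↦5, 7↦3, 8↦2, 9↦2, 10↦3]  zeros at y ∈ ∅
  x = 8: [0↦5, 1↦3, 2↦0, 3↦7, 4↦2, 5↦7, 6↦0, 7↦3, 8↦5, 9↦6, 10↦6]  zeros at y ∈ {2, 6}
  x = 9: [0↦8, 1↦10, 2↦9, 3↦5, 4↦9, 5↦10, 6↦8, 7↦3, 8↦6, 9↦6, 10↦3]  zeros at y ∈ ∅
  x = 10: [0↦8, 1↦1, 2↦0, 3↦5, 4↦5, 5↦0, 6↦1, 7↦8, 8↦10, 9↦7, 10↦10]  zeros at y ∈ {2, 5}
Collecting zeros: affine points = {(0, 2), (0, 8), (2, 9), (3, 6), (3, 9), (6, 9), (6, 10), (8, 2), (8, 6), (10, 2), (10, 5)}.
Total count |C(F_11)_aff| = 11.


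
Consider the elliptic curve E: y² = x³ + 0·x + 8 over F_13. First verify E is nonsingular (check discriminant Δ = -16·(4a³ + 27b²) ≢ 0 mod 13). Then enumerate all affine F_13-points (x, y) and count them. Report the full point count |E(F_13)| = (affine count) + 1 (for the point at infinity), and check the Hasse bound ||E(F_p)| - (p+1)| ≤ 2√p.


Affine points = {(1, 3), (1, 10), (2, 4), (2, 9), (3, 3), (3, 10), (5, 4), (5, 9), (6, 4), (6, 9), (7, 0), (8, 0), (9, 3), (9, 10), (11, 0)}; affine count = 15; |E(F_13)| = 16.

Discriminant check: Δ ∝ 4a³ + 27b² = 4·0³ + 27·8² = 4·0 + 27·64 ≡ 12 (mod 13). Nonzero ⇒ E is nonsingular.
For each x ∈ F_13, compute rhs = x³ + 0·x + 8 mod 13, then count y ∈ F_13 with y² ≡ rhs.
  x = 0: rhs = 8, matching y values: none (0 points).
  x = 1: rhs = 9, matching y values: 3, 10 (2 points).
  x = 2: rhs = 3, matching y values: 4, 9 (2 points).
  x = 3: rhs = 9, matching y values: 3, 10 (2 points).
  x = 4: rhs = 7, matching y values: none (0 points).
  x = 5: rhs = 3, matching y values: 4, 9 (2 points).
  x = 6: rhs = 3, matching y values: 4, 9 (2 points).
  x = 7: rhs = 0, matching y values: 0 (1 points).
  x = 8: rhs = 0, matching y values: 0 (1 points).
  x = 9: rhs = 9, matching y values: 3, 10 (2 points).
  x = 10: rhs = 7, matching y values: none (0 points).
  x = 11: rhs = 0, matching y values: 0 (1 points).
  x = 12: rhs = 7, matching y values: none (0 points).
Total affine count: 15.
Full point count |E(F_13)| = 15 + 1 = 16.
Hasse bound: |16 − (13+1)| = |2| = 2 ≤ 2√13 ≈ 7.2111 ✓.


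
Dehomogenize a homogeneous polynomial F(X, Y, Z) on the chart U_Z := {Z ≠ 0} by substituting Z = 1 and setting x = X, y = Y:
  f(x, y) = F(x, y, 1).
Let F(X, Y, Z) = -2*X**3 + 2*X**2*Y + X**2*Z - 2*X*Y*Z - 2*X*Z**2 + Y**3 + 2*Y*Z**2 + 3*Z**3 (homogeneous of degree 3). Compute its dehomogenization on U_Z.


f(x, y) = -2*x**3 + 2*x**2*y + x**2 - 2*x*y - 2*x + y**3 + 2*y + 3

On U_Z we set Z = 1. Each monomial c·X^i·Y^j·Z^k in F becomes c·x^i·y^j·1^k = c·x^i·y^j.
Substituting Z = 1: F(X, Y, 1) = -2*x**3 + 2*x**2*y + x**2 - 2*x*y - 2*x + y**3 + 2*y + 3.
Note: deg(f) ≤ deg(F) = 3; strict inequality happens when F is divisible by Z (lost terms).


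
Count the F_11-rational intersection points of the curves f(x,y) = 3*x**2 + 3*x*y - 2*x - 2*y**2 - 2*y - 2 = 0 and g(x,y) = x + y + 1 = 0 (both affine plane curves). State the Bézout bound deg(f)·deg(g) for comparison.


Common zeros: {(1, 9)}; count = 1; Bézout bound = 2.

deg(f) = 2, deg(g) = 1, so Bézout bound = 2.
Scan x ∈ F_11. For each x, list the y ∈ F_11 with f(x, y) ≡ 0 and those with g(x, y) ≡ 0 (mod 11); the common zeros in that column are the intersection.
  x = 0: f ≡ 0 at y ∈ ∅; g ≡ 0 at y ∈ {10}; common: ∅.
  x = 1: f ≡ 0 at y ∈ {8, 9}; g ≡ 0 at y ∈ {9}; common: {9}.
  x = 2: f ≡ 0 at y ∈ {3, 10}; g ≡ 0 at y ∈ {8}; common: ∅.
  x = 3: f ≡ 0 at y ∈ {3, 6}; g ≡ 0 at y ∈ {7}; common: ∅.
  x = 4: f ≡ 0 at y ∈ ∅; g ≡ 0 at y ∈ {6}; common: ∅.
  x = 5: f ≡ 0 at y ∈ ∅; g ≡ 0 at y ∈ {5}; common: ∅.
  x = 6: f ≡ 0 at y ∈ ∅; g ≡ 0 at y ∈ {4}; common: ∅.
  x = 7: f ≡ 0 at y ∈ {5, 10}; g ≡ 0 at y ∈ {3}; common: ∅.
  x = 8: f ≡ 0 at y ∈ ∅; g ≡ 0 at y ∈ {2}; common: ∅.
  x = 9: f ≡ 0 at y ∈ {9}; g ≡ 0 at y ∈ {1}; common: ∅.
  x = 10: f ≡ 0 at y ∈ {6, 8}; g ≡ 0 at y ∈ {0}; common: ∅.
Collecting: common zeros = {(1, 9)}, so the count is 1.
Comparison with the Bézout bound: 1 ≤ 2 = deg(f)·deg(g), as expected for curves with no common component (the affine F_11-count falls short of the bound because intersections may lie at infinity, over extension fields, or carry multiplicity).


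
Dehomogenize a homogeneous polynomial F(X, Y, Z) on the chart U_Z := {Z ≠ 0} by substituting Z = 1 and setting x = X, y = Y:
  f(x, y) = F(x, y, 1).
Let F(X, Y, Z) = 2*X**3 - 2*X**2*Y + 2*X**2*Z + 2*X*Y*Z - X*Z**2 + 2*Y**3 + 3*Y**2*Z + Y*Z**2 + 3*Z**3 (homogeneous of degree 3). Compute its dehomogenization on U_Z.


f(x, y) = 2*x**3 - 2*x**2*y + 2*x**2 + 2*x*y - x + 2*y**3 + 3*y**2 + y + 3

On U_Z we set Z = 1. Each monomial c·X^i·Y^j·Z^k in F becomes c·x^i·y^j·1^k = c·x^i·y^j.
Substituting Z = 1: F(X, Y, 1) = 2*x**3 - 2*x**2*y + 2*x**2 + 2*x*y - x + 2*y**3 + 3*y**2 + y + 3.
Note: deg(f) ≤ deg(F) = 3; strict inequality happens when F is divisible by Z (lost terms).


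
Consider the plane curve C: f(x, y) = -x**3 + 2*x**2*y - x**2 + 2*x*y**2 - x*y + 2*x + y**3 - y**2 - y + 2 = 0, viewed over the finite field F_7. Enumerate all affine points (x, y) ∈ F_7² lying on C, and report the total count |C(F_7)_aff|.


Affine F_7-points: {(1, 2), (2, 3), (2, 4), (3, 0), (3, 2), (4, 0), (4, 1), (4, 6), (5, 1), (6, 0), (6, 1), (6, 2)}; count = 12.

For each of the 49 pairs (x, y) ∈ F_7², evaluate f(x, y) mod 7. Record the zeros.
  x = 0: [0↦2, 1↦1, 2↦4, 3↦3, 4↦4, 5↦6, 6↦1]  zeros at y ∈ ∅
  x = 1: [0↦2, 1↦4, 2↦0, 3↦3, 4↦5, 5↦5, 6↦2]  zeros at y ∈ {2}
  x = 2: [0↦1, 1↦3, 2↦3, 3↦0, 4↦0, 5↦2, 6↦5]  zeros at y ∈ {3, 4}
  x = 3: [0↦0, 1↦6, 2↦0, 3↦2, 4↦4, 5↦5, 6↦4]  zeros at y ∈ {0, 2}
  x = 4: [0↦0, 1↦0, 2↦6, 3↦3, 4↦4, 5↦1, 6↦0]  zeros at y ∈ {0, 1, 6}
  x = 5: [0↦2, 1↦0, 2↦1, 3↦4, 4↦1, 5↦5, 6↦1]  zeros at y ∈ {1}
  x = 6: [0↦0, 1↦0, 2↦0, 3↦6, 4↦3, 5↦4, 6↦1]  zeros at y ∈ {0, 1, 2}
Collecting zeros: affine points = {(1, 2), (2, 3), (2, 4), (3, 0), (3, 2), (4, 0), (4, 1), (4, 6), (5, 1), (6, 0), (6, 1), (6, 2)}.
Total count |C(F_7)_aff| = 12.


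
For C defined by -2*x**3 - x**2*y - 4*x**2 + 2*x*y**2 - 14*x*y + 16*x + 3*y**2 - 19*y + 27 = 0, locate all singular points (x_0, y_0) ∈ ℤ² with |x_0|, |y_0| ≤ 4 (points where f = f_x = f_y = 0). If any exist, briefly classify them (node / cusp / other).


Singular points: {(-1, 3)}; classification: node.

Compute partial derivatives:
  f_x = -6*x**2 - 2*x*y - 8*x + 2*y**2 - 14*y + 16.
  f_y = -x**2 + 4*x*y - 14*x + 6*y - 19.
Scan x_0 ∈ {−4, ..., 4}. For each x_0, f_y(x_0, y) is a polynomial in y; find its integer roots y ∈ {−4, ..., 4}, then test f_x and f at those candidates.
  x = -4: f_y(-4, y) = 21 - 10*y; no integer root y with |y| ≤ 4.
  x = -3: f_y(-3, y) = 14 - 6*y; no integer root y with |y| ≤ 4.
  x = -2: f_y(-2, y) = 5 - 2*y; no integer root y with |y| ≤ 4.
  x = -1: f_y(-1, y) = 2*y - 6; vanishes at y ∈ {3}. (-1, 3): f_x = 0, f = 0 — SINGULAR.
  x = 0: f_y(0, y) = 6*y - 19; no integer root y with |y| ≤ 4.
  x = 1: f_y(1, y) = 10*y - 34; no integer root y with |y| ≤ 4.
  x = 2: f_y(2, y) = 14*y - 51; no integer root y with |y| ≤ 4.
  x = 3: f_y(3, y) = 18*y - 70; no integer root y with |y| ≤ 4.
  x = 4: f_y(4, y) = 22*y - 91; no integer root y with |y| ≤ 4.
Only singular point on the grid: (-1, 3).
Classify: substitute x = -1 + u, y = 3 + v and expand: f = -2*u**3 - u**2*v - u**2 + 2*u*v**2 + v**2.
No constant or linear terms (consistent with a singular point). Quadratic part: -u**2 + v**2. Cubic part: -2*u**3 - u**2*v + 2*u*v**2.
The quadratic part v**2 - u**2 = (v − u)(v + u) splits into two distinct linear factors, so there are two distinct tangent lines y − 3 = ±(x − -1) — this is a node (ordinary double point).
Classification: node.
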